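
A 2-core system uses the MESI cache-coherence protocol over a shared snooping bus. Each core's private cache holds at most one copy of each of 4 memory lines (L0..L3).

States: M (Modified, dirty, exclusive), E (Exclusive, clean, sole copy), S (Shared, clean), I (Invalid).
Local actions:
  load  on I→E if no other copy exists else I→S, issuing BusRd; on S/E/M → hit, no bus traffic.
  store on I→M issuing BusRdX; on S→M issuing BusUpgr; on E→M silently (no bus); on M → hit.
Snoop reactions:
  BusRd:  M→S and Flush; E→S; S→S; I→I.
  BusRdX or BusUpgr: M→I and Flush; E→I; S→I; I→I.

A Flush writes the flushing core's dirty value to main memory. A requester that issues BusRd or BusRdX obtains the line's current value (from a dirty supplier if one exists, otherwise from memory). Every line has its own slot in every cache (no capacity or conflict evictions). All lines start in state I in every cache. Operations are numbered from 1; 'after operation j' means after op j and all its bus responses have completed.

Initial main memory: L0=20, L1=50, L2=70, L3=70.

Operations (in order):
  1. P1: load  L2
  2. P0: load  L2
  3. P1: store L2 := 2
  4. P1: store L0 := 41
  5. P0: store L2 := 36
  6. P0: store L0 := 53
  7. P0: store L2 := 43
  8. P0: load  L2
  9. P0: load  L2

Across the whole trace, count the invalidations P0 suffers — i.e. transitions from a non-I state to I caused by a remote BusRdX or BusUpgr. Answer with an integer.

invalidations = 1

1. P1: load  L2  bus=[BusRd]  L2: P0=I P1=E  mem[L2]=70
2. P0: load  L2  bus=[BusRd]  L2: P0=S P1=S  mem[L2]=70
3. P1: store L2 := 2  bus=[BusUpgr]  L2: P0=I P1=M  mem[L2]=70
4. P1: store L0 := 41  bus=[BusRdX]  L0: P0=I P1=M  mem[L0]=20
5. P0: store L2 := 36  bus=[BusRdX,Flush]  L2: P0=M P1=I  mem[L2]=2
6. P0: store L0 := 53  bus=[BusRdX,Flush]  L0: P0=M P1=I  mem[L0]=41
7. P0: store L2 := 43  bus=[-]  L2: P0=M P1=I  mem[L2]=2
8. P0: load  L2  bus=[-]  L2: P0=M P1=I  mem[L2]=2
9. P0: load  L2  bus=[-]  L2: P0=M P1=I  mem[L2]=2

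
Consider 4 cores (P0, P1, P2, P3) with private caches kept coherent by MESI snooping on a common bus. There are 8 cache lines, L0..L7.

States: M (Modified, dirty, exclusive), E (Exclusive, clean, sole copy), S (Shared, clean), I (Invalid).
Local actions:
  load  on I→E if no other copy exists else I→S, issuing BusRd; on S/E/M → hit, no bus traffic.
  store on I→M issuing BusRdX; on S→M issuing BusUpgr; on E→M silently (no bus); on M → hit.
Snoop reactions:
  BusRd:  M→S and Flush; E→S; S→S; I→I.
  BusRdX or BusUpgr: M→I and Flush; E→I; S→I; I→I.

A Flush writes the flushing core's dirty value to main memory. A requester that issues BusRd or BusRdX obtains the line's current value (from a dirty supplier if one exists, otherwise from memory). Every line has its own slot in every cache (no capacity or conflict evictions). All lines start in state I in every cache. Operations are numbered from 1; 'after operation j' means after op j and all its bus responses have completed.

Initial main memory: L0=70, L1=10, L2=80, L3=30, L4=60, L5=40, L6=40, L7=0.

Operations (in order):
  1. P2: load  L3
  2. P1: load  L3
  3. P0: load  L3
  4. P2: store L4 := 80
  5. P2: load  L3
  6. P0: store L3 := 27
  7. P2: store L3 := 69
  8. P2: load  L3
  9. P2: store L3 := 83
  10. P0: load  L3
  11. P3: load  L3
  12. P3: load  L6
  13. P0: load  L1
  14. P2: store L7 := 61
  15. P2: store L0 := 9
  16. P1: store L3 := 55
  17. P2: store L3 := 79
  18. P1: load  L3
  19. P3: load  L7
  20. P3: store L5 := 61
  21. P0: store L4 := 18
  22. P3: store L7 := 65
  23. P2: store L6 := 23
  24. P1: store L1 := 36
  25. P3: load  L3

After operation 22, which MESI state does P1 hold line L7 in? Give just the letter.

state = I

1. P2: load  L3  bus=[BusRd]  L3: P0=I P1=I P2=E P3=I  mem[L3]=30
2. P1: load  L3  bus=[BusRd]  L3: P0=I P1=S P2=S P3=I  mem[L3]=30
3. P0: load  L3  bus=[BusRd]  L3: P0=S P1=S P2=S P3=I  mem[L3]=30
4. P2: store L4 := 80  bus=[BusRdX]  L4: P0=I P1=I P2=M P3=I  mem[L4]=60
5. P2: load  L3  bus=[-]  L3: P0=S P1=S P2=S P3=I  mem[L3]=30
6. P0: store L3 := 27  bus=[BusUpgr]  L3: P0=M P1=I P2=I P3=I  mem[L3]=30
7. P2: store L3 := 69  bus=[BusRdX,Flush]  L3: P0=I P1=I P2=M P3=I  mem[L3]=27
8. P2: load  L3  bus=[-]  L3: P0=I P1=I P2=M P3=I  mem[L3]=27
9. P2: store L3 := 83  bus=[-]  L3: P0=I P1=I P2=M P3=I  mem[L3]=27
10. P0: load  L3  bus=[BusRd,Flush]  L3: P0=S P1=I P2=S P3=I  mem[L3]=83
11. P3: load  L3  bus=[BusRd]  L3: P0=S P1=I P2=S P3=S  mem[L3]=83
12. P3: load  L6  bus=[BusRd]  L6: P0=I P1=I P2=I P3=E  mem[L6]=40
13. P0: load  L1  bus=[BusRd]  L1: P0=E P1=I P2=I P3=I  mem[L1]=10
14. P2: store L7 := 61  bus=[BusRdX]  L7: P0=I P1=I P2=M P3=I  mem[L7]=0
15. P2: store L0 := 9  bus=[BusRdX]  L0: P0=I P1=I P2=M P3=I  mem[L0]=70
16. P1: store L3 := 55  bus=[BusRdX]  L3: P0=I P1=M P2=I P3=I  mem[L3]=83
17. P2: store L3 := 79  bus=[BusRdX,Flush]  L3: P0=I P1=I P2=M P3=I  mem[L3]=55
18. P1: load  L3  bus=[BusRd,Flush]  L3: P0=I P1=S P2=S P3=I  mem[L3]=79
19. P3: load  L7  bus=[BusRd,Flush]  L7: P0=I P1=I P2=S P3=S  mem[L7]=61
20. P3: store L5 := 61  bus=[BusRdX]  L5: P0=I P1=I P2=I P3=M  mem[L5]=40
21. P0: store L4 := 18  bus=[BusRdX,Flush]  L4: P0=M P1=I P2=I P3=I  mem[L4]=80
22. P3: store L7 := 65  bus=[BusUpgr]  L7: P0=I P1=I P2=I P3=M  mem[L7]=61
23. P2: store L6 := 23  bus=[BusRdX]  L6: P0=I P1=I P2=M P3=I  mem[L6]=40
24. P1: store L1 := 36  bus=[BusRdX]  L1: P0=I P1=M P2=I P3=I  mem[L1]=10
25. P3: load  L3  bus=[BusRd]  L3: P0=I P1=S P2=S P3=S  mem[L3]=79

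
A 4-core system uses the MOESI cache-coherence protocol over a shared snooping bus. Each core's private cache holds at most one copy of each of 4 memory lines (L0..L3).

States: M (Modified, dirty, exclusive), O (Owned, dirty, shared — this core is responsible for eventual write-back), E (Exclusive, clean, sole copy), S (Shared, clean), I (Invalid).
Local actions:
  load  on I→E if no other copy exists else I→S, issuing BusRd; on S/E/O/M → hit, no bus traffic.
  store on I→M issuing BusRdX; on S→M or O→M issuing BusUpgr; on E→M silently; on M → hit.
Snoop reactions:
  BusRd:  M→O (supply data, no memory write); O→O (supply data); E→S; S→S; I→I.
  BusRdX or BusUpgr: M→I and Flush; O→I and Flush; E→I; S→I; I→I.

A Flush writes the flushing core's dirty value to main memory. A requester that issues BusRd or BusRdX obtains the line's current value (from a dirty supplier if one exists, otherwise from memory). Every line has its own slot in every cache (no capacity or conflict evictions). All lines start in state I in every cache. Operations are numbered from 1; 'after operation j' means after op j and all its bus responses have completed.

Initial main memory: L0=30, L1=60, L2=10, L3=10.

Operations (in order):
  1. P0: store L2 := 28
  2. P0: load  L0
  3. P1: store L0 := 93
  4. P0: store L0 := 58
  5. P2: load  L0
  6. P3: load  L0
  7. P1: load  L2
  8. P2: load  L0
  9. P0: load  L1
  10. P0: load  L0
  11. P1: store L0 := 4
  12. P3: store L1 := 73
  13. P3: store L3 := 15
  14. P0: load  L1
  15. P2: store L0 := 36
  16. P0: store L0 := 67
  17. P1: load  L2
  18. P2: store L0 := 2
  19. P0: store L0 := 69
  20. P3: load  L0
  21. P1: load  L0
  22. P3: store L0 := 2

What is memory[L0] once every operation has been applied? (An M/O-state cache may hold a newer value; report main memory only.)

memory[L0] = 69

  op1 P0: store L2 := 28 → M/I/I/I on L2; bus BusRdX; mem=10
  op2 P0: load  L0 → E/I/I/I on L0; bus BusRd; mem=30
  op3 P1: store L0 := 93 → I/M/I/I on L0; bus BusRdX; mem=30
  op4 P0: store L0 := 58 → M/I/I/I on L0; bus BusRdX Flush; mem=93
  op5 P2: load  L0 → O/I/S/I on L0; bus BusRd; mem=93
  op6 P3: load  L0 → O/I/S/S on L0; bus BusRd; mem=93
  op7 P1: load  L2 → O/S/I/I on L2; bus BusRd; mem=10
  op8 P2: load  L0 → O/I/S/S on L0; bus (none); mem=93
  op9 P0: load  L1 → E/I/I/I on L1; bus BusRd; mem=60
  op10 P0: load  L0 → O/I/S/S on L0; bus (none); mem=93
  op11 P1: store L0 := 4 → I/M/I/I on L0; bus BusRdX Flush; mem=58
  op12 P3: store L1 := 73 → I/I/I/M on L1; bus BusRdX; mem=60
  op13 P3: store L3 := 15 → I/I/I/M on L3; bus BusRdX; mem=10
  op14 P0: load  L1 → S/I/I/O on L1; bus BusRd; mem=60
  op15 P2: store L0 := 36 → I/I/M/I on L0; bus BusRdX Flush; mem=4
  op16 P0: store L0 := 67 → M/I/I/I on L0; bus BusRdX Flush; mem=36
  op17 P1: load  L2 → O/S/I/I on L2; bus (none); mem=10
  op18 P2: store L0 := 2 → I/I/M/I on L0; bus BusRdX Flush; mem=67
  op19 P0: store L0 := 69 → M/I/I/I on L0; bus BusRdX Flush; mem=2
  op20 P3: load  L0 → O/I/I/S on L0; bus BusRd; mem=2
  op21 P1: load  L0 → O/S/I/S on L0; bus BusRd; mem=2
  op22 P3: store L0 := 2 → I/I/I/M on L0; bus BusUpgr Flush; mem=69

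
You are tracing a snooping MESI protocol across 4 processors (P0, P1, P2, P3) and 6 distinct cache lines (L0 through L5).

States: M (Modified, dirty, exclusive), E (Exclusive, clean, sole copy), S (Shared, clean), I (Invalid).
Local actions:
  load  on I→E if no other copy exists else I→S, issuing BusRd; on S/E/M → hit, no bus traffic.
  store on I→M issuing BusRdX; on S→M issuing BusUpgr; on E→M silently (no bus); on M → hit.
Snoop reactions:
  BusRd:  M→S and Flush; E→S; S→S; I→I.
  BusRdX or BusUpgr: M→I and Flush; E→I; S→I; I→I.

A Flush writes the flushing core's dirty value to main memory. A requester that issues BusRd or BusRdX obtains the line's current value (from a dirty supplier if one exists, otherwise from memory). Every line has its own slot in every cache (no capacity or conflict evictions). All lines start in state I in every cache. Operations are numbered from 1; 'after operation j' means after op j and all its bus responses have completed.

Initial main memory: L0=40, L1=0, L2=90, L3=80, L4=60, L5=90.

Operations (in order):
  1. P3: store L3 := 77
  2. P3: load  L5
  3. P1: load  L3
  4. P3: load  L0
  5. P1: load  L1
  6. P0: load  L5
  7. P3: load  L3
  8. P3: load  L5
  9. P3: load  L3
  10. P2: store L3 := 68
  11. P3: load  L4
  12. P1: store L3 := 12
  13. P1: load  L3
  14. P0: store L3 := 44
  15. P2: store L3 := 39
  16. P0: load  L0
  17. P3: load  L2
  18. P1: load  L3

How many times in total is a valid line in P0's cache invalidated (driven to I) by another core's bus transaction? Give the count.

[1] P3: store L3 := 77 | P0:I, P1:I, P2:I, P3:M(77) | bus: BusRdX
[2] P3: load  L5 | P0:I, P1:I, P2:I, P3:E(90) | bus: BusRd
[3] P1: load  L3 | P0:I, P1:S(77), P2:I, P3:S(77) | bus: BusRd,Flush
[4] P3: load  L0 | P0:I, P1:I, P2:I, P3:E(40) | bus: BusRd
[5] P1: load  L1 | P0:I, P1:E(0), P2:I, P3:I | bus: BusRd
[6] P0: load  L5 | P0:S(90), P1:I, P2:I, P3:S(90) | bus: BusRd
[7] P3: load  L3 | P0:I, P1:S(77), P2:I, P3:S(77) | bus: none
[8] P3: load  L5 | P0:S(90), P1:I, P2:I, P3:S(90) | bus: none
[9] P3: load  L3 | P0:I, P1:S(77), P2:I, P3:S(77) | bus: none
[10] P2: store L3 := 68 | P0:I, P1:I, P2:M(68), P3:I | bus: BusRdX
[11] P3: load  L4 | P0:I, P1:I, P2:I, P3:E(60) | bus: BusRd
[12] P1: store L3 := 12 | P0:I, P1:M(12), P2:I, P3:I | bus: BusRdX,Flush
[13] P1: load  L3 | P0:I, P1:M(12), P2:I, P3:I | bus: none
[14] P0: store L3 := 44 | P0:M(44), P1:I, P2:I, P3:I | bus: BusRdX,Flush
[15] P2: store L3 := 39 | P0:I, P1:I, P2:M(39), P3:I | bus: BusRdX,Flush
[16] P0: load  L0 | P0:S(40), P1:I, P2:I, P3:S(40) | bus: BusRd
[17] P3: load  L2 | P0:I, P1:I, P2:I, P3:E(90) | bus: BusRd
[18] P1: load  L3 | P0:I, P1:S(39), P2:S(39), P3:I | bus: BusRd,Flush

invalidations = 1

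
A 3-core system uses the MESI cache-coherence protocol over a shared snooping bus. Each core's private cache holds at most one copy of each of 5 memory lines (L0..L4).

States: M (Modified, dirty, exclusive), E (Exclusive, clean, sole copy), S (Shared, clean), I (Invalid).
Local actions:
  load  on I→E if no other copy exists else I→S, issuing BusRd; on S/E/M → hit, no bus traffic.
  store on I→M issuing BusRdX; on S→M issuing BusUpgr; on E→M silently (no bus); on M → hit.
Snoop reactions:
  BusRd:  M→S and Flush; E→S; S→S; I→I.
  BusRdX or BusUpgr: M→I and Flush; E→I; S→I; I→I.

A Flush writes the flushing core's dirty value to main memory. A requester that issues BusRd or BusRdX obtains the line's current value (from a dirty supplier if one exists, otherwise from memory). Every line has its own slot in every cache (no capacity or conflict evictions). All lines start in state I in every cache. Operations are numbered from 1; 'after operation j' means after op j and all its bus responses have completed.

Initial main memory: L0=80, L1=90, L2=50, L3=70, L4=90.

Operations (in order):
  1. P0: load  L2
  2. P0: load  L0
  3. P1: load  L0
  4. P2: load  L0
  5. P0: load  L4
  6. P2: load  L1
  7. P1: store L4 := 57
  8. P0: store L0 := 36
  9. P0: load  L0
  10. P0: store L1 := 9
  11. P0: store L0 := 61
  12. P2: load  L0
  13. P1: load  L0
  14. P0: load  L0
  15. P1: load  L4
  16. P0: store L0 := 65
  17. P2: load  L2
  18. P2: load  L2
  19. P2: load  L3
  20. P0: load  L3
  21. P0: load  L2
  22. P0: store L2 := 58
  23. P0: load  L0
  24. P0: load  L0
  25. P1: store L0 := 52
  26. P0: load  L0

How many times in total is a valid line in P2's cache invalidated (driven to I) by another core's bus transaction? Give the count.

invalidations = 4

step 1: P0: load  L2  ⟶  EII  (L2)  txn=BusRd  M[L2]=50
step 2: P0: load  L0  ⟶  EII  (L0)  txn=BusRd  M[L0]=80
step 3: P1: load  L0  ⟶  SSI  (L0)  txn=BusRd  M[L0]=80
step 4: P2: load  L0  ⟶  SSS  (L0)  txn=BusRd  M[L0]=80
step 5: P0: load  L4  ⟶  EII  (L4)  txn=BusRd  M[L4]=90
step 6: P2: load  L1  ⟶  IIE  (L1)  txn=BusRd  M[L1]=90
step 7: P1: store L4 := 57  ⟶  IMI  (L4)  txn=BusRdX  M[L4]=90
step 8: P0: store L0 := 36  ⟶  MII  (L0)  txn=BusUpgr  M[L0]=80
step 9: P0: load  L0  ⟶  MII  (L0)  txn=∅  M[L0]=80
step 10: P0: store L1 := 9  ⟶  MII  (L1)  txn=BusRdX  M[L1]=90
step 11: P0: store L0 := 61  ⟶  MII  (L0)  txn=∅  M[L0]=80
step 12: P2: load  L0  ⟶  SIS  (L0)  txn=BusRd+Flush  M[L0]=61
step 13: P1: load  L0  ⟶  SSS  (L0)  txn=BusRd  M[L0]=61
step 14: P0: load  L0  ⟶  SSS  (L0)  txn=∅  M[L0]=61
step 15: P1: load  L4  ⟶  IMI  (L4)  txn=∅  M[L4]=90
step 16: P0: store L0 := 65  ⟶  MII  (L0)  txn=BusUpgr  M[L0]=61
step 17: P2: load  L2  ⟶  SIS  (L2)  txn=BusRd  M[L2]=50
step 18: P2: load  L2  ⟶  SIS  (L2)  txn=∅  M[L2]=50
step 19: P2: load  L3  ⟶  IIE  (L3)  txn=BusRd  M[L3]=70
step 20: P0: load  L3  ⟶  SIS  (L3)  txn=BusRd  M[L3]=70
step 21: P0: load  L2  ⟶  SIS  (L2)  txn=∅  M[L2]=50
step 22: P0: store L2 := 58  ⟶  MII  (L2)  txn=BusUpgr  M[L2]=50
step 23: P0: load  L0  ⟶  MII  (L0)  txn=∅  M[L0]=61
step 24: P0: load  L0  ⟶  MII  (L0)  txn=∅  M[L0]=61
step 25: P1: store L0 := 52  ⟶  IMI  (L0)  txn=BusRdX+Flush  M[L0]=65
step 26: P0: load  L0  ⟶  SSI  (L0)  txn=BusRd+Flush  M[L0]=52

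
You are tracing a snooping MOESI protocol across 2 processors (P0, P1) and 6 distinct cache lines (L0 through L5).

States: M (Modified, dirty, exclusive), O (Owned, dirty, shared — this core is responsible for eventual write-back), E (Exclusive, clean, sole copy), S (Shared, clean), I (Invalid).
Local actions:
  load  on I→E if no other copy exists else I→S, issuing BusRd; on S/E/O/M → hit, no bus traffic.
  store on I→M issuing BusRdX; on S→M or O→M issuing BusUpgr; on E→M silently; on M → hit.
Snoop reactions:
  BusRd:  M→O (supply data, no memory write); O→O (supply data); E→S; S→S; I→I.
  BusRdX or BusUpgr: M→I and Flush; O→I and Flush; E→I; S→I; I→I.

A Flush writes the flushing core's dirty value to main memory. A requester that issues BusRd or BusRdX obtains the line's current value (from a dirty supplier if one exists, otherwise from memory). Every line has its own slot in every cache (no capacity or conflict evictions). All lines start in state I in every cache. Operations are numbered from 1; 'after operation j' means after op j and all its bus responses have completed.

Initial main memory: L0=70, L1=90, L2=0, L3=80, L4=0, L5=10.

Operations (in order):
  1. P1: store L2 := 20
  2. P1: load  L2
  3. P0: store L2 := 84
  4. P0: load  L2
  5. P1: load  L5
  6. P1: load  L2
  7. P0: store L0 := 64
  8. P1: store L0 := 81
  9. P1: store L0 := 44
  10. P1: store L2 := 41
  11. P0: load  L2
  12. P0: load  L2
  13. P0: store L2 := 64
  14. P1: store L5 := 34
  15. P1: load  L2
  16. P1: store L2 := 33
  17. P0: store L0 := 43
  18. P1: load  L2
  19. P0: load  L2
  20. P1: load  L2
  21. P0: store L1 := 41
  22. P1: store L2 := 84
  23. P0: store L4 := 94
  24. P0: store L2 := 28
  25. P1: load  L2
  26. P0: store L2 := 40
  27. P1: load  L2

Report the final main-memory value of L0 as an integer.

memory[L0] = 44

step 1: P1: store L2 := 20  ⟶  IM  (L2)  txn=BusRdX  M[L2]=0
step 2: P1: load  L2  ⟶  IM  (L2)  txn=∅  M[L2]=0
step 3: P0: store L2 := 84  ⟶  MI  (L2)  txn=BusRdX+Flush  M[L2]=20
step 4: P0: load  L2  ⟶  MI  (L2)  txn=∅  M[L2]=20
step 5: P1: load  L5  ⟶  IE  (L5)  txn=BusRd  M[L5]=10
step 6: P1: load  L2  ⟶  OS  (L2)  txn=BusRd  M[L2]=20
step 7: P0: store L0 := 64  ⟶  MI  (L0)  txn=BusRdX  M[L0]=70
step 8: P1: store L0 := 81  ⟶  IM  (L0)  txn=BusRdX+Flush  M[L0]=64
step 9: P1: store L0 := 44  ⟶  IM  (L0)  txn=∅  M[L0]=64
step 10: P1: store L2 := 41  ⟶  IM  (L2)  txn=BusUpgr+Flush  M[L2]=84
step 11: P0: load  L2  ⟶  SO  (L2)  txn=BusRd  M[L2]=84
step 12: P0: load  L2  ⟶  SO  (L2)  txn=∅  M[L2]=84
step 13: P0: store L2 := 64  ⟶  MI  (L2)  txn=BusUpgr+Flush  M[L2]=41
step 14: P1: store L5 := 34  ⟶  IM  (L5)  txn=∅  M[L5]=10
step 15: P1: load  L2  ⟶  OS  (L2)  txn=BusRd  M[L2]=41
step 16: P1: store L2 := 33  ⟶  IM  (L2)  txn=BusUpgr+Flush  M[L2]=64
step 17: P0: store L0 := 43  ⟶  MI  (L0)  txn=BusRdX+Flush  M[L0]=44
step 18: P1: load  L2  ⟶  IM  (L2)  txn=∅  M[L2]=64
step 19: P0: load  L2  ⟶  SO  (L2)  txn=BusRd  M[L2]=64
step 20: P1: load  L2  ⟶  SO  (L2)  txn=∅  M[L2]=64
step 21: P0: store L1 := 41  ⟶  MI  (L1)  txn=BusRdX  M[L1]=90
step 22: P1: store L2 := 84  ⟶  IM  (L2)  txn=BusUpgr  M[L2]=64
step 23: P0: store L4 := 94  ⟶  MI  (L4)  txn=BusRdX  M[L4]=0
step 24: P0: store L2 := 28  ⟶  MI  (L2)  txn=BusRdX+Flush  M[L2]=84
step 25: P1: load  L2  ⟶  OS  (L2)  txn=BusRd  M[L2]=84
step 26: P0: store L2 := 40  ⟶  MI  (L2)  txn=BusUpgr  M[L2]=84
step 27: P1: load  L2  ⟶  OS  (L2)  txn=BusRd  M[L2]=84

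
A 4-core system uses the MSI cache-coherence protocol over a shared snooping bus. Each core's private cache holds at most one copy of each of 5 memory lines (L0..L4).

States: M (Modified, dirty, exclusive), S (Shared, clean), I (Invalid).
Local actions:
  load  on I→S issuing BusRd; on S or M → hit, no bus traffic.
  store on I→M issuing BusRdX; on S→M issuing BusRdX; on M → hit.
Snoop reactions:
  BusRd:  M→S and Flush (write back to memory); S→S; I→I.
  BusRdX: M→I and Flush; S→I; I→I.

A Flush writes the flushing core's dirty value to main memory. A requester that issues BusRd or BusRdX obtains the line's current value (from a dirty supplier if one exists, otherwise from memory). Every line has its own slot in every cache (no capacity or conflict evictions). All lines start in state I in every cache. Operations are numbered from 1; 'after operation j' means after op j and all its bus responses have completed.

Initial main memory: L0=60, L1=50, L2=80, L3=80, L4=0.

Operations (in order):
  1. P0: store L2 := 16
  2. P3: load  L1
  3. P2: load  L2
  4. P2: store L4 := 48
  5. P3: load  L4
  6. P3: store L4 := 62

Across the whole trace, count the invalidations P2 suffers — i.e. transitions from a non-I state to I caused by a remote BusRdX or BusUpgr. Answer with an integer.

invalidations = 1

[1] P0: store L2 := 16 | P0:M(16), P1:I, P2:I, P3:I | bus: BusRdX
[2] P3: load  L1 | P0:I, P1:I, P2:I, P3:S(50) | bus: BusRd
[3] P2: load  L2 | P0:S(16), P1:I, P2:S(16), P3:I | bus: BusRd,Flush
[4] P2: store L4 := 48 | P0:I, P1:I, P2:M(48), P3:I | bus: BusRdX
[5] P3: load  L4 | P0:I, P1:I, P2:S(48), P3:S(48) | bus: BusRd,Flush
[6] P3: store L4 := 62 | P0:I, P1:I, P2:I, P3:M(62) | bus: BusRdX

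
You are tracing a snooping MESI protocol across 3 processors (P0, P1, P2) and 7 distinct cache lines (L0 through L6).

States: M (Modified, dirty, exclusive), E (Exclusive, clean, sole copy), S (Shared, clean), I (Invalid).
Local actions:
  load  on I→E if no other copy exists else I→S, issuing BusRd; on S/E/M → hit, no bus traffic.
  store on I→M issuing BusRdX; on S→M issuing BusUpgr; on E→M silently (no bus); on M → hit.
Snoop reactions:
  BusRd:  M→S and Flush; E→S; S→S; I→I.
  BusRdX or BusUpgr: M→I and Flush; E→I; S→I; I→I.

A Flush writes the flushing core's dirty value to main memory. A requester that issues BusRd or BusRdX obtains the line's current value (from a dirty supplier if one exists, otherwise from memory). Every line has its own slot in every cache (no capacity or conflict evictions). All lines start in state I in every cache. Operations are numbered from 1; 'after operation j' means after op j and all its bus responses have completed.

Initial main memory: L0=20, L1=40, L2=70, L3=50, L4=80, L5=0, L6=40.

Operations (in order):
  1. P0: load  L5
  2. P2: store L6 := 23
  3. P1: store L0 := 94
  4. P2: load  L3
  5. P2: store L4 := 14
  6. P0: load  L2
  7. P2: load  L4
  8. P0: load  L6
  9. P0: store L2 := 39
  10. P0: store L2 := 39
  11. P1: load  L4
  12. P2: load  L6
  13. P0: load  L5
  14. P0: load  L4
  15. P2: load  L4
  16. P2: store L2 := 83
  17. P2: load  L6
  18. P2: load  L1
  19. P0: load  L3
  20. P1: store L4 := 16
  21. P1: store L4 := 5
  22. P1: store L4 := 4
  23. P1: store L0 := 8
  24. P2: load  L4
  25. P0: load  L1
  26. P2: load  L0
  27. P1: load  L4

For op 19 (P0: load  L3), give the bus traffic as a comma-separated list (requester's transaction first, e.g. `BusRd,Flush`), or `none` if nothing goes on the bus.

  op1 P0: load  L5 → E/I/I on L5; bus BusRd; mem=0
  op2 P2: store L6 := 23 → I/I/M on L6; bus BusRdX; mem=40
  op3 P1: store L0 := 94 → I/M/I on L0; bus BusRdX; mem=20
  op4 P2: load  L3 → I/I/E on L3; bus BusRd; mem=50
  op5 P2: store L4 := 14 → I/I/M on L4; bus BusRdX; mem=80
  op6 P0: load  L2 → E/I/I on L2; bus BusRd; mem=70
  op7 P2: load  L4 → I/I/M on L4; bus (none); mem=80
  op8 P0: load  L6 → S/I/S on L6; bus BusRd Flush; mem=23
  op9 P0: store L2 := 39 → M/I/I on L2; bus (none); mem=70
  op10 P0: store L2 := 39 → M/I/I on L2; bus (none); mem=70
  op11 P1: load  L4 → I/S/S on L4; bus BusRd Flush; mem=14
  op12 P2: load  L6 → S/I/S on L6; bus (none); mem=23
  op13 P0: load  L5 → E/I/I on L5; bus (none); mem=0
  op14 P0: load  L4 → S/S/S on L4; bus BusRd; mem=14
  op15 P2: load  L4 → S/S/S on L4; bus (none); mem=14
  op16 P2: store L2 := 83 → I/I/M on L2; bus BusRdX Flush; mem=39
  op17 P2: load  L6 → S/I/S on L6; bus (none); mem=23
  op18 P2: load  L1 → I/I/E on L1; bus BusRd; mem=40
  op19 P0: load  L3 → S/I/S on L3; bus BusRd; mem=50
  op20 P1: store L4 := 16 → I/M/I on L4; bus BusUpgr; mem=14
  op21 P1: store L4 := 5 → I/M/I on L4; bus (none); mem=14
  op22 P1: store L4 := 4 → I/M/I on L4; bus (none); mem=14
  op23 P1: store L0 := 8 → I/M/I on L0; bus (none); mem=20
  op24 P2: load  L4 → I/S/S on L4; bus BusRd Flush; mem=4
  op25 P0: load  L1 → S/I/S on L1; bus BusRd; mem=40
  op26 P2: load  L0 → I/S/S on L0; bus BusRd Flush; mem=8
  op27 P1: load  L4 → I/S/S on L4; bus (none); mem=4

bus = BusRd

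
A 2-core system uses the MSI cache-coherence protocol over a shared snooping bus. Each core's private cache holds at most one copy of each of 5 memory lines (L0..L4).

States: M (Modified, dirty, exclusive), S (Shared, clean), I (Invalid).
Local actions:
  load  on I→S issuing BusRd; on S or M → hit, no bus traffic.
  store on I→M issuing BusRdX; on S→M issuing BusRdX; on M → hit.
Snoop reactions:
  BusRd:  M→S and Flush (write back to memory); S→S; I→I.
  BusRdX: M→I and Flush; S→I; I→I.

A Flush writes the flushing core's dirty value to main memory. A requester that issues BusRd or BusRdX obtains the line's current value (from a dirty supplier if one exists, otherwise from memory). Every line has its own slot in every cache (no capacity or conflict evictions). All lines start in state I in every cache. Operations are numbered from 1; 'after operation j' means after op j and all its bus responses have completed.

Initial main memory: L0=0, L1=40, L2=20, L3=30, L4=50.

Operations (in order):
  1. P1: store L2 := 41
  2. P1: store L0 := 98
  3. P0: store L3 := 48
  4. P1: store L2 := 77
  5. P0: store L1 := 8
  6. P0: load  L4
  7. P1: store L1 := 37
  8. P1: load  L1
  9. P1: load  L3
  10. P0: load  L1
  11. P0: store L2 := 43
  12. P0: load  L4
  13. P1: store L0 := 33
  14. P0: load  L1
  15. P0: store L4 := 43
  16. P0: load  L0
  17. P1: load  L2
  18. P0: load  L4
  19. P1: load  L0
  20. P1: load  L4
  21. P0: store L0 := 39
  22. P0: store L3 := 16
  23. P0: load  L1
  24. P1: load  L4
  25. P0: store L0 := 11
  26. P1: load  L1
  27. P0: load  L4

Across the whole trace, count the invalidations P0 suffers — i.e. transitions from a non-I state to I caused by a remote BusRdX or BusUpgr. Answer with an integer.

1. P1: store L2 := 41  bus=[BusRdX]  L2: P0=I P1=M  mem[L2]=20
2. P1: store L0 := 98  bus=[BusRdX]  L0: P0=I P1=M  mem[L0]=0
3. P0: store L3 := 48  bus=[BusRdX]  L3: P0=M P1=I  mem[L3]=30
4. P1: store L2 := 77  bus=[-]  L2: P0=I P1=M  mem[L2]=20
5. P0: store L1 := 8  bus=[BusRdX]  L1: P0=M P1=I  mem[L1]=40
6. P0: load  L4  bus=[BusRd]  L4: P0=S P1=I  mem[L4]=50
7. P1: store L1 := 37  bus=[BusRdX,Flush]  L1: P0=I P1=M  mem[L1]=8
8. P1: load  L1  bus=[-]  L1: P0=I P1=M  mem[L1]=8
9. P1: load  L3  bus=[BusRd,Flush]  L3: P0=S P1=S  mem[L3]=48
10. P0: load  L1  bus=[BusRd,Flush]  L1: P0=S P1=S  mem[L1]=37
11. P0: store L2 := 43  bus=[BusRdX,Flush]  L2: P0=M P1=I  mem[L2]=77
12. P0: load  L4  bus=[-]  L4: P0=S P1=I  mem[L4]=50
13. P1: store L0 := 33  bus=[-]  L0: P0=I P1=M  mem[L0]=0
14. P0: load  L1  bus=[-]  L1: P0=S P1=S  mem[L1]=37
15. P0: store L4 := 43  bus=[BusRdX]  L4: P0=M P1=I  mem[L4]=50
16. P0: load  L0  bus=[BusRd,Flush]  L0: P0=S P1=S  mem[L0]=33
17. P1: load  L2  bus=[BusRd,Flush]  L2: P0=S P1=S  mem[L2]=43
18. P0: load  L4  bus=[-]  L4: P0=M P1=I  mem[L4]=50
19. P1: load  L0  bus=[-]  L0: P0=S P1=S  mem[L0]=33
20. P1: load  L4  bus=[BusRd,Flush]  L4: P0=S P1=S  mem[L4]=43
21. P0: store L0 := 39  bus=[BusRdX]  L0: P0=M P1=I  mem[L0]=33
22. P0: store L3 := 16  bus=[BusRdX]  L3: P0=M P1=I  mem[L3]=48
23. P0: load  L1  bus=[-]  L1: P0=S P1=S  mem[L1]=37
24. P1: load  L4  bus=[-]  L4: P0=S P1=S  mem[L4]=43
25. P0: store L0 := 11  bus=[-]  L0: P0=M P1=I  mem[L0]=33
26. P1: load  L1  bus=[-]  L1: P0=S P1=S  mem[L1]=37
27. P0: load  L4  bus=[-]  L4: P0=S P1=S  mem[L4]=43

invalidations = 1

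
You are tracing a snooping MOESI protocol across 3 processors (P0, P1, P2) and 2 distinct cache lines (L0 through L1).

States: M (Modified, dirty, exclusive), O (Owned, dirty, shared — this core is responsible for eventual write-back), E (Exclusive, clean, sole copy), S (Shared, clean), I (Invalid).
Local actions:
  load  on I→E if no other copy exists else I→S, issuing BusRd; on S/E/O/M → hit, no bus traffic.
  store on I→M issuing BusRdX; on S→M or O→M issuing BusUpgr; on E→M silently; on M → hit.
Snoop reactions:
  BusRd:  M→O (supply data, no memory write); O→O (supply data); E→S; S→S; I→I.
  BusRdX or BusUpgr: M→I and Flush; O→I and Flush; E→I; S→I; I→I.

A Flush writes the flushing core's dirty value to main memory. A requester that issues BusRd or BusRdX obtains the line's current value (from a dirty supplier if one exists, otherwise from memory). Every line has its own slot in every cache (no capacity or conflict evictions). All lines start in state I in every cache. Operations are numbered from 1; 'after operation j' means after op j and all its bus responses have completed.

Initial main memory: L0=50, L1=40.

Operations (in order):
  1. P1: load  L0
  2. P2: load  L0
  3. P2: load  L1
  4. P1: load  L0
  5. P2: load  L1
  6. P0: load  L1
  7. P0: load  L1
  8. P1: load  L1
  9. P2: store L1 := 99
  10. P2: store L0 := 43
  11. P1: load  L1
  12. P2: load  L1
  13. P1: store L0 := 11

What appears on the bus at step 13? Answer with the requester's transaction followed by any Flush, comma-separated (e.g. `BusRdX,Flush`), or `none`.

[1] P1: load  L0 | P0:I, P1:E(50), P2:I | bus: BusRd
[2] P2: load  L0 | P0:I, P1:S(50), P2:S(50) | bus: BusRd
[3] P2: load  L1 | P0:I, P1:I, P2:E(40) | bus: BusRd
[4] P1: load  L0 | P0:I, P1:S(50), P2:S(50) | bus: none
[5] P2: load  L1 | P0:I, P1:I, P2:E(40) | bus: none
[6] P0: load  L1 | P0:S(40), P1:I, P2:S(40) | bus: BusRd
[7] P0: load  L1 | P0:S(40), P1:I, P2:S(40) | bus: none
[8] P1: load  L1 | P0:S(40), P1:S(40), P2:S(40) | bus: BusRd
[9] P2: store L1 := 99 | P0:I, P1:I, P2:M(99) | bus: BusUpgr
[10] P2: store L0 := 43 | P0:I, P1:I, P2:M(43) | bus: BusUpgr
[11] P1: load  L1 | P0:I, P1:S(99), P2:O(99) | bus: BusRd
[12] P2: load  L1 | P0:I, P1:S(99), P2:O(99) | bus: none
[13] P1: store L0 := 11 | P0:I, P1:M(11), P2:I | bus: BusRdX,Flush

bus = BusRdX,Flush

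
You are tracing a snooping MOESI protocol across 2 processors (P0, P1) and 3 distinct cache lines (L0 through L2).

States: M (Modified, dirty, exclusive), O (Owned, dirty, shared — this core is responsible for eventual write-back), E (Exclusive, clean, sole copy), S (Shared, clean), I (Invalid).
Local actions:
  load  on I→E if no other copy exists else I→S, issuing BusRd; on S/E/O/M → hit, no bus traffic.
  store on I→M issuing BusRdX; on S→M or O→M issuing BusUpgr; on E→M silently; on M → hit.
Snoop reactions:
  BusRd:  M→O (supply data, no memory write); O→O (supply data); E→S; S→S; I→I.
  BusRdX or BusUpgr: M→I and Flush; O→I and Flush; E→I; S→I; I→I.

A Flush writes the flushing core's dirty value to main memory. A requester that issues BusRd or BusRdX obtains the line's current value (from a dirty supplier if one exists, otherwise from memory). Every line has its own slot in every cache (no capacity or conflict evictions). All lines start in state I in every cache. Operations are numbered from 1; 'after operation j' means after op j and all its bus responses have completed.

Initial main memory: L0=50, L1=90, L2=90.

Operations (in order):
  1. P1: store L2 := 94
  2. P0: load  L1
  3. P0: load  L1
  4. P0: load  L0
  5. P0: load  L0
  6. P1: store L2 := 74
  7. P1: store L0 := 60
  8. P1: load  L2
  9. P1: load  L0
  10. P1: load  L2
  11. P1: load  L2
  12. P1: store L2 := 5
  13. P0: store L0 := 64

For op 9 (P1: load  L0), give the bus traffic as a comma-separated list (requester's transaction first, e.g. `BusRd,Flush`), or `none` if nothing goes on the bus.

step 1: P1: store L2 := 94  ⟶  IM  (L2)  txn=BusRdX  M[L2]=90
step 2: P0: load  L1  ⟶  EI  (L1)  txn=BusRd  M[L1]=90
step 3: P0: load  L1  ⟶  EI  (L1)  txn=∅  M[L1]=90
step 4: P0: load  L0  ⟶  EI  (L0)  txn=BusRd  M[L0]=50
step 5: P0: load  L0  ⟶  EI  (L0)  txn=∅  M[L0]=50
step 6: P1: store L2 := 74  ⟶  IM  (L2)  txn=∅  M[L2]=90
step 7: P1: store L0 := 60  ⟶  IM  (L0)  txn=BusRdX  M[L0]=50
step 8: P1: load  L2  ⟶  IM  (L2)  txn=∅  M[L2]=90
step 9: P1: load  L0  ⟶  IM  (L0)  txn=∅  M[L0]=50
step 10: P1: load  L2  ⟶  IM  (L2)  txn=∅  M[L2]=90
step 11: P1: load  L2  ⟶  IM  (L2)  txn=∅  M[L2]=90
step 12: P1: store L2 := 5  ⟶  IM  (L2)  txn=∅  M[L2]=90
step 13: P0: store L0 := 64  ⟶  MI  (L0)  txn=BusRdX+Flush  M[L0]=60

bus = none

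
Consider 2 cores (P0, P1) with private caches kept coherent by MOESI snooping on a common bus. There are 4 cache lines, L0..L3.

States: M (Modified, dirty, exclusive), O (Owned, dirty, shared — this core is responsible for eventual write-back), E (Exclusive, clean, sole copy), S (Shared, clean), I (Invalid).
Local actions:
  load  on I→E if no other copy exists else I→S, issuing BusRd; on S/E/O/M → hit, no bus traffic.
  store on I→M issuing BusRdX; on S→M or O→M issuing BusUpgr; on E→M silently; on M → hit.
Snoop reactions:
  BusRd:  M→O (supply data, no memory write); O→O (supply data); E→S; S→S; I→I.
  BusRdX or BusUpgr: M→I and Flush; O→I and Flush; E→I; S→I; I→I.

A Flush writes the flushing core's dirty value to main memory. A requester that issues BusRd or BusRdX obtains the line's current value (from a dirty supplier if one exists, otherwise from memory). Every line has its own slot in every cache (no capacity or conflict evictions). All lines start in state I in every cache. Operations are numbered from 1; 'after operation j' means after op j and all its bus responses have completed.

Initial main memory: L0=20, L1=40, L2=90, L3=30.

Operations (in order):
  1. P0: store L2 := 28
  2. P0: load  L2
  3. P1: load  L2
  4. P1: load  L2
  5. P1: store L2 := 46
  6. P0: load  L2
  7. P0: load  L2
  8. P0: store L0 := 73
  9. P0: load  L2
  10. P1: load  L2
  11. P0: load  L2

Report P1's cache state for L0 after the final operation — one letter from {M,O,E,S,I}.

state = I

[1] P0: store L2 := 28 | P0:M(28), P1:I | bus: BusRdX
[2] P0: load  L2 | P0:M(28), P1:I | bus: none
[3] P1: load  L2 | P0:O(28), P1:S(28) | bus: BusRd
[4] P1: load  L2 | P0:O(28), P1:S(28) | bus: none
[5] P1: store L2 := 46 | P0:I, P1:M(46) | bus: BusUpgr,Flush
[6] P0: load  L2 | P0:S(46), P1:O(46) | bus: BusRd
[7] P0: load  L2 | P0:S(46), P1:O(46) | bus: none
[8] P0: store L0 := 73 | P0:M(73), P1:I | bus: BusRdX
[9] P0: load  L2 | P0:S(46), P1:O(46) | bus: none
[10] P1: load  L2 | P0:S(46), P1:O(46) | bus: none
[11] P0: load  L2 | P0:S(46), P1:O(46) | bus: none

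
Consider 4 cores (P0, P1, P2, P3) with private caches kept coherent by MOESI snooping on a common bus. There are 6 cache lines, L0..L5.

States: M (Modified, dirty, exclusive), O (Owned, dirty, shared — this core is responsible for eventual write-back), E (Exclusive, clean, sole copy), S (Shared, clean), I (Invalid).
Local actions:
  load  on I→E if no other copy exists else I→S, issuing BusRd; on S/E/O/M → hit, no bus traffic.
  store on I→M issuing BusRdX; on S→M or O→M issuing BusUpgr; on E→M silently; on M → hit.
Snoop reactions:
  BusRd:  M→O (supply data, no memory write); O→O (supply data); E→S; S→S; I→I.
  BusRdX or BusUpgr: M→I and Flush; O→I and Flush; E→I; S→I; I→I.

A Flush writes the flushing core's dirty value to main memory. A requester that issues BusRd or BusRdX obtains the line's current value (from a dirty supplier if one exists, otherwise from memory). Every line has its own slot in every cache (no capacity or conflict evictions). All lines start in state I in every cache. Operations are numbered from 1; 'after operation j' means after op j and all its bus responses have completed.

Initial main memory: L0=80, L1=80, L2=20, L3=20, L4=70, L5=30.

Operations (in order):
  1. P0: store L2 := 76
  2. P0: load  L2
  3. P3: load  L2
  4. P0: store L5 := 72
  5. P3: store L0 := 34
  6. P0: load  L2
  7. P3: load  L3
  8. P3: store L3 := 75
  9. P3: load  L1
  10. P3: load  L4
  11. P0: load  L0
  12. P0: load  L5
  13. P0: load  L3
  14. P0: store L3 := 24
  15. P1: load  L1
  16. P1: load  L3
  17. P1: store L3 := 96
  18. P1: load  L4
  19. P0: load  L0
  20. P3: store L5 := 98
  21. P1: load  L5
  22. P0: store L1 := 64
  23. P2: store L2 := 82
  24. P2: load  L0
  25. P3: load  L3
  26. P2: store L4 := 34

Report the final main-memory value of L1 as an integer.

memory[L1] = 80

  op1 P0: store L2 := 76 → M/I/I/I on L2; bus BusRdX; mem=20
  op2 P0: load  L2 → M/I/I/I on L2; bus (none); mem=20
  op3 P3: load  L2 → O/I/I/S on L2; bus BusRd; mem=20
  op4 P0: store L5 := 72 → M/I/I/I on L5; bus BusRdX; mem=30
  op5 P3: store L0 := 34 → I/I/I/M on L0; bus BusRdX; mem=80
  op6 P0: load  L2 → O/I/I/S on L2; bus (none); mem=20
  op7 P3: load  L3 → I/I/I/E on L3; bus BusRd; mem=20
  op8 P3: store L3 := 75 → I/I/I/M on L3; bus (none); mem=20
  op9 P3: load  L1 → I/I/I/E on L1; bus BusRd; mem=80
  op10 P3: load  L4 → I/I/I/E on L4; bus BusRd; mem=70
  op11 P0: load  L0 → S/I/I/O on L0; bus BusRd; mem=80
  op12 P0: load  L5 → M/I/I/I on L5; bus (none); mem=30
  op13 P0: load  L3 → S/I/I/O on L3; bus BusRd; mem=20
  op14 P0: store L3 := 24 → M/I/I/I on L3; bus BusUpgr Flush; mem=75
  op15 P1: load  L1 → I/S/I/S on L1; bus BusRd; mem=80
  op16 P1: load  L3 → O/S/I/I on L3; bus BusRd; mem=75
  op17 P1: store L3 := 96 → I/M/I/I on L3; bus BusUpgr Flush; mem=24
  op18 P1: load  L4 → I/S/I/S on L4; bus BusRd; mem=70
  op19 P0: load  L0 → S/I/I/O on L0; bus (none); mem=80
  op20 P3: store L5 := 98 → I/I/I/M on L5; bus BusRdX Flush; mem=72
  op21 P1: load  L5 → I/S/I/O on L5; bus BusRd; mem=72
  op22 P0: store L1 := 64 → M/I/I/I on L1; bus BusRdX; mem=80
  op23 P2: store L2 := 82 → I/I/M/I on L2; bus BusRdX Flush; mem=76
  op24 P2: load  L0 → S/I/S/O on L0; bus BusRd; mem=80
  op25 P3: load  L3 → I/O/I/S on L3; bus BusRd; mem=24
  op26 P2: store L4 := 34 → I/I/M/I on L4; bus BusRdX; mem=70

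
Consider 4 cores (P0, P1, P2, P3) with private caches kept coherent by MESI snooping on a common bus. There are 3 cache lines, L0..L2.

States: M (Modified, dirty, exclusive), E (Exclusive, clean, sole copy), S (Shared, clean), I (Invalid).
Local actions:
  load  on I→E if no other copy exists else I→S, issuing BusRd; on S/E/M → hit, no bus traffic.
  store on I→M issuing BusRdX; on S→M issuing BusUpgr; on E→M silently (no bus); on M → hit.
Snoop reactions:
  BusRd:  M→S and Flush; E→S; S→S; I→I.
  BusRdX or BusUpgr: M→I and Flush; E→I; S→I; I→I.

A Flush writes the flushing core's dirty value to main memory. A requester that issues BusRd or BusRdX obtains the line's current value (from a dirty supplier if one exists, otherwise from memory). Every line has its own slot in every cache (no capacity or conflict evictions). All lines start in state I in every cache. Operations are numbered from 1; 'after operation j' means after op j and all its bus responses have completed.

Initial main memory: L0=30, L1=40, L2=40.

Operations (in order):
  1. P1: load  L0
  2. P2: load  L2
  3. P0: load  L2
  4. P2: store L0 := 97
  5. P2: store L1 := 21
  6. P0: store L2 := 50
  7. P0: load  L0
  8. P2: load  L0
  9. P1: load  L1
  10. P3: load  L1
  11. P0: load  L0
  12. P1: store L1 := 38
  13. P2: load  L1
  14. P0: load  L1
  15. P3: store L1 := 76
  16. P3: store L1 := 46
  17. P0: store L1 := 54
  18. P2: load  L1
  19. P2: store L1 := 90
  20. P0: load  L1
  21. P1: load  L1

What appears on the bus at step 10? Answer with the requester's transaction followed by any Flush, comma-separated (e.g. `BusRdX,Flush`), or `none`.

1. P1: load  L0  bus=[BusRd]  L0: P0=I P1=E P2=I P3=I  mem[L0]=30
2. P2: load  L2  bus=[BusRd]  L2: P0=I P1=I P2=E P3=I  mem[L2]=40
3. P0: load  L2  bus=[BusRd]  L2: P0=S P1=I P2=S P3=I  mem[L2]=40
4. P2: store L0 := 97  bus=[BusRdX]  L0: P0=I P1=I P2=M P3=I  mem[L0]=30
5. P2: store L1 := 21  bus=[BusRdX]  L1: P0=I P1=I P2=M P3=I  mem[L1]=40
6. P0: store L2 := 50  bus=[BusUpgr]  L2: P0=M P1=I P2=I P3=I  mem[L2]=40
7. P0: load  L0  bus=[BusRd,Flush]  L0: P0=S P1=I P2=S P3=I  mem[L0]=97
8. P2: load  L0  bus=[-]  L0: P0=S P1=I P2=S P3=I  mem[L0]=97
9. P1: load  L1  bus=[BusRd,Flush]  L1: P0=I P1=S P2=S P3=I  mem[L1]=21
10. P3: load  L1  bus=[BusRd]  L1: P0=I P1=S P2=S P3=S  mem[L1]=21
11. P0: load  L0  bus=[-]  L0: P0=S P1=I P2=S P3=I  mem[L0]=97
12. P1: store L1 := 38  bus=[BusUpgr]  L1: P0=I P1=M P2=I P3=I  mem[L1]=21
13. P2: load  L1  bus=[BusRd,Flush]  L1: P0=I P1=S P2=S P3=I  mem[L1]=38
14. P0: load  L1  bus=[BusRd]  L1: P0=S P1=S P2=S P3=I  mem[L1]=38
15. P3: store L1 := 76  bus=[BusRdX]  L1: P0=I P1=I P2=I P3=M  mem[L1]=38
16. P3: store L1 := 46  bus=[-]  L1: P0=I P1=I P2=I P3=M  mem[L1]=38
17. P0: store L1 := 54  bus=[BusRdX,Flush]  L1: P0=M P1=I P2=I P3=I  mem[L1]=46
18. P2: load  L1  bus=[BusRd,Flush]  L1: P0=S P1=I P2=S P3=I  mem[L1]=54
19. P2: store L1 := 90  bus=[BusUpgr]  L1: P0=I P1=I P2=M P3=I  mem[L1]=54
20. P0: load  L1  bus=[BusRd,Flush]  L1: P0=S P1=I P2=S P3=I  mem[L1]=90
21. P1: load  L1  bus=[BusRd]  L1: P0=S P1=S P2=S P3=I  mem[L1]=90

bus = BusRd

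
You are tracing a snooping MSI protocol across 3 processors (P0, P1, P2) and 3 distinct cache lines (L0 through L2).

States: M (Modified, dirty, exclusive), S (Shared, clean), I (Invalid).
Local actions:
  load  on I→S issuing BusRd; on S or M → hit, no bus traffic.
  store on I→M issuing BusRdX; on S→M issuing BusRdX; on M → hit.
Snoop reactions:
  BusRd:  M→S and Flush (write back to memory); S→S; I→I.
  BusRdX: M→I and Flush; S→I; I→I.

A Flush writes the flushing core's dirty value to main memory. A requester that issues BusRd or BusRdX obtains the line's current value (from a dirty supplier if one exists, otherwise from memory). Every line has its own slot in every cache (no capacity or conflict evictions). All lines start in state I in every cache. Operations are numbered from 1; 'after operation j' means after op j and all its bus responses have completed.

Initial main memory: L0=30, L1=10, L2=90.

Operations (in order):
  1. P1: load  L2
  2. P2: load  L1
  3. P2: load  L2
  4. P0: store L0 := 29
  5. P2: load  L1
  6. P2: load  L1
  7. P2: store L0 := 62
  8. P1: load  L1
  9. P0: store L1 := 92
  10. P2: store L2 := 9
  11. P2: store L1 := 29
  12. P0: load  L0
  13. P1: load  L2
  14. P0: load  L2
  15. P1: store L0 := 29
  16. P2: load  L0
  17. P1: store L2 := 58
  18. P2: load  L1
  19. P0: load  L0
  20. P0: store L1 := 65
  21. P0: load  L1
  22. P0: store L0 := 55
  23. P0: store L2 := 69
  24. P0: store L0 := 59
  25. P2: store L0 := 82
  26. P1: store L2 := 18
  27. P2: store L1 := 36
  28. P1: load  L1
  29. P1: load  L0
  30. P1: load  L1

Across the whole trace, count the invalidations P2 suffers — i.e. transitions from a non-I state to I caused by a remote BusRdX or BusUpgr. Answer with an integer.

[1] P1: load  L2 | P0:I, P1:S(90), P2:I | bus: BusRd
[2] P2: load  L1 | P0:I, P1:I, P2:S(10) | bus: BusRd
[3] P2: load  L2 | P0:I, P1:S(90), P2:S(90) | bus: BusRd
[4] P0: store L0 := 29 | P0:M(29), P1:I, P2:I | bus: BusRdX
[5] P2: load  L1 | P0:I, P1:I, P2:S(10) | bus: none
[6] P2: load  L1 | P0:I, P1:I, P2:S(10) | bus: none
[7] P2: store L0 := 62 | P0:I, P1:I, P2:M(62) | bus: BusRdX,Flush
[8] P1: load  L1 | P0:I, P1:S(10), P2:S(10) | bus: BusRd
[9] P0: store L1 := 92 | P0:M(92), P1:I, P2:I | bus: BusRdX
[10] P2: store L2 := 9 | P0:I, P1:I, P2:M(9) | bus: BusRdX
[11] P2: store L1 := 29 | P0:I, P1:I, P2:M(29) | bus: BusRdX,Flush
[12] P0: load  L0 | P0:S(62), P1:I, P2:S(62) | bus: BusRd,Flush
[13] P1: load  L2 | P0:I, P1:S(9), P2:S(9) | bus: BusRd,Flush
[14] P0: load  L2 | P0:S(9), P1:S(9), P2:S(9) | bus: BusRd
[15] P1: store L0 := 29 | P0:I, P1:M(29), P2:I | bus: BusRdX
[16] P2: load  L0 | P0:I, P1:S(29), P2:S(29) | bus: BusRd,Flush
[17] P1: store L2 := 58 | P0:I, P1:M(58), P2:I | bus: BusRdX
[18] P2: load  L1 | P0:I, P1:I, P2:M(29) | bus: none
[19] P0: load  L0 | P0:S(29), P1:S(29), P2:S(29) | bus: BusRd
[20] P0: store L1 := 65 | P0:M(65), P1:I, P2:I | bus: BusRdX,Flush
[21] P0: load  L1 | P0:M(65), P1:I, P2:I | bus: none
[22] P0: store L0 := 55 | P0:M(55), P1:I, P2:I | bus: BusRdX
[23] P0: store L2 := 69 | P0:M(69), P1:I, P2:I | bus: BusRdX,Flush
[24] P0: store L0 := 59 | P0:M(59), P1:I, P2:I | bus: none
[25] P2: store L0 := 82 | P0:I, P1:I, P2:M(82) | bus: BusRdX,Flush
[26] P1: store L2 := 18 | P0:I, P1:M(18), P2:I | bus: BusRdX,Flush
[27] P2: store L1 := 36 | P0:I, P1:I, P2:M(36) | bus: BusRdX,Flush
[28] P1: load  L1 | P0:I, P1:S(36), P2:S(36) | bus: BusRd,Flush
[29] P1: load  L0 | P0:I, P1:S(82), P2:S(82) | bus: BusRd,Flush
[30] P1: load  L1 | P0:I, P1:S(36), P2:S(36) | bus: none

invalidations = 5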